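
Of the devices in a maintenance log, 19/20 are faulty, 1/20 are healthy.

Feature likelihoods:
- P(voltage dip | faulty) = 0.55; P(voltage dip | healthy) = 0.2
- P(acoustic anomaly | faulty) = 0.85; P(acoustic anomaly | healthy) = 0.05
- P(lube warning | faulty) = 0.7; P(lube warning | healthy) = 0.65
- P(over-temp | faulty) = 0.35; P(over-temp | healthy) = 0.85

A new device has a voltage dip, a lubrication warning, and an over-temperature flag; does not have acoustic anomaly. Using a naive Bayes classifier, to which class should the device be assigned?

faulty: 0.95 × 0.55 × (1−0.85) × 0.7 × 0.35 = 0.019201875
healthy: 0.05 × 0.2 × (1−0.05) × 0.65 × 0.85 = 0.00524875
Highest score → faulty.

faulty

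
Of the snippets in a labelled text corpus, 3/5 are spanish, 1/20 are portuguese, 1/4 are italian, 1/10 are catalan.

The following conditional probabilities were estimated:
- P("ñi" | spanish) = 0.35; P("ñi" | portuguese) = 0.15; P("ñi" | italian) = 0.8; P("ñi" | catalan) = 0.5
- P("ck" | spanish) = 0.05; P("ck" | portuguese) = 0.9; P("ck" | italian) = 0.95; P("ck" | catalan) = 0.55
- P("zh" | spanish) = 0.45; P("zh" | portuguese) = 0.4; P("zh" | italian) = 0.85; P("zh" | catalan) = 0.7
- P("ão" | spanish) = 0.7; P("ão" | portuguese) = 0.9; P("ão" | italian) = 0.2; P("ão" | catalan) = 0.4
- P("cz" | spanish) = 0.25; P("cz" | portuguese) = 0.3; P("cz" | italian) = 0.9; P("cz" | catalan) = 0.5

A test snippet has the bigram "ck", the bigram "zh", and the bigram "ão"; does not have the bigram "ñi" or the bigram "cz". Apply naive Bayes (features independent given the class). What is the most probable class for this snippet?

spanish: 0.6 × (1−0.35) × 0.05 × 0.45 × 0.7 × (1−0.25) = 0.004606875
portuguese: 0.05 × (1−0.15) × 0.9 × 0.4 × 0.9 × (1−0.3) = 0.009639
italian: 0.25 × (1−0.8) × 0.95 × 0.85 × 0.2 × (1−0.9) = 0.0008075
catalan: 0.1 × (1−0.5) × 0.55 × 0.7 × 0.4 × (1−0.5) = 0.00385
Highest score → portuguese.

portuguese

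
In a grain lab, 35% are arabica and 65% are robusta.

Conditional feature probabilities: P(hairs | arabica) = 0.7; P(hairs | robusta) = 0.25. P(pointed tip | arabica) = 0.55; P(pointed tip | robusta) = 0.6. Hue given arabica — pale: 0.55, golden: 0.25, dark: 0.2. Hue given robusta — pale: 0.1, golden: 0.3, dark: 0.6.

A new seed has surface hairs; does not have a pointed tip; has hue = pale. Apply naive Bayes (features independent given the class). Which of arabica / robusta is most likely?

arabica: 0.35 × 0.7 × (1−0.55) × 0.55 = 0.0606375
robusta: 0.65 × 0.25 × (1−0.6) × 0.1 = 0.0065
Highest score → arabica.

arabica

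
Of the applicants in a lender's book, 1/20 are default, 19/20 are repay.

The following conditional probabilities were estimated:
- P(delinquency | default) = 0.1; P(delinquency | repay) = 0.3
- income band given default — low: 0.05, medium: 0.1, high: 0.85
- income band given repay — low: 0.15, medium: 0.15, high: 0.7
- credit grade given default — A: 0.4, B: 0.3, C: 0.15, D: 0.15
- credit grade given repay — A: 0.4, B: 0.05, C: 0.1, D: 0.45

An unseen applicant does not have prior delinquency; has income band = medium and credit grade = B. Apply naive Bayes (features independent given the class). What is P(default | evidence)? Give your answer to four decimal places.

0.2130

default: 0.05 × (1−0.1) × 0.1 × 0.3 = 0.00135
repay: 0.95 × (1−0.3) × 0.15 × 0.05 = 0.0049875
P(default | x) = 0.00135 / 0.0063375 ≈ 0.2130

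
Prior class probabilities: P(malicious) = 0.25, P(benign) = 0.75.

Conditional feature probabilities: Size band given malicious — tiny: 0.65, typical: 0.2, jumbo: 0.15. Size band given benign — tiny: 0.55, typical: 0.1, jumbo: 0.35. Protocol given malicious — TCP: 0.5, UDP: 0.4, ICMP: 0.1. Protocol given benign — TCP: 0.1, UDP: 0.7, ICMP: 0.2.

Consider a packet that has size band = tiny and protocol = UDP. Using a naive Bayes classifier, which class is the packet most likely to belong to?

malicious: 0.25 × 0.65 × 0.4 = 0.065
benign: 0.75 × 0.55 × 0.7 = 0.28875
Highest score → benign.

benign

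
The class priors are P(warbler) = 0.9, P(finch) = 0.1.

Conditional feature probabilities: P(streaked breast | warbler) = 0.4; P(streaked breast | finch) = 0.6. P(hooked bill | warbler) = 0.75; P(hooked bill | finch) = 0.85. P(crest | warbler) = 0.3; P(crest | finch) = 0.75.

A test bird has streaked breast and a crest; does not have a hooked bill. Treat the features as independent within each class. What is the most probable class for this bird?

warbler

warbler: 0.9 × 0.4 × (1−0.75) × 0.3 = 0.027
finch: 0.1 × 0.6 × (1−0.85) × 0.75 = 0.00675
Highest score → warbler.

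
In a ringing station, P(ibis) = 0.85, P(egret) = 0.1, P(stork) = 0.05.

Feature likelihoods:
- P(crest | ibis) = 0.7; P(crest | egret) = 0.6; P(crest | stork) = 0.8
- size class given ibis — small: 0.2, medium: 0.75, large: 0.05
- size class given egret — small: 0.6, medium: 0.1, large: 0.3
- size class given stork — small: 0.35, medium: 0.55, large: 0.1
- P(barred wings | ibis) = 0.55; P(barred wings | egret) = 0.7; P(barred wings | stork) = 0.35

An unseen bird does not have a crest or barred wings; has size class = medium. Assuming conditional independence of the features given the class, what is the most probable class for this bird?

ibis: 0.85 × (1−0.7) × 0.75 × (1−0.55) = 0.0860625
egret: 0.1 × (1−0.6) × 0.1 × (1−0.7) = 0.0012
stork: 0.05 × (1−0.8) × 0.55 × (1−0.35) = 0.003575
Highest score → ibis.

ibis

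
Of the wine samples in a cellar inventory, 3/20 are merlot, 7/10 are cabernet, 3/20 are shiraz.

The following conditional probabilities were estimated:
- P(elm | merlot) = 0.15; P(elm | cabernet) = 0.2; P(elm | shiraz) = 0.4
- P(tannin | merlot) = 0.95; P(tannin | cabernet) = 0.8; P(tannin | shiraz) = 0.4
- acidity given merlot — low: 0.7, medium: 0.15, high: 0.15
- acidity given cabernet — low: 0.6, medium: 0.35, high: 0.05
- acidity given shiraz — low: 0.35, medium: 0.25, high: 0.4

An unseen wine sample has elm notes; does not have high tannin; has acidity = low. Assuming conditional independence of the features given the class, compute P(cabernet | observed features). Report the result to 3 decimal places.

merlot: 0.15 × 0.15 × (1−0.95) × 0.7 = 0.0007875
cabernet: 0.7 × 0.2 × (1−0.8) × 0.6 = 0.0168
shiraz: 0.15 × 0.4 × (1−0.4) × 0.35 = 0.0126
P(cabernet | x) = 0.0168 / 0.0301875 ≈ 0.557

0.557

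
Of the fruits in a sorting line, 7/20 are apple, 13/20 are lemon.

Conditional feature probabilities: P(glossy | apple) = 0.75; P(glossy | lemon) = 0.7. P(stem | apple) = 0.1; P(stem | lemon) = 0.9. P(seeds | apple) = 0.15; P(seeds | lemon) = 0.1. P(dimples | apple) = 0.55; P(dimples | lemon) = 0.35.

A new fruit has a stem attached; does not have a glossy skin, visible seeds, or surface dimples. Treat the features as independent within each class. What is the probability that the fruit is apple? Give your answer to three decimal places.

apple: 0.35 × (1−0.75) × 0.1 × (1−0.15) × (1−0.55) = 0.003346875
lemon: 0.65 × (1−0.7) × 0.9 × (1−0.1) × (1−0.35) = 0.1026675
P(apple | x) = 0.003346875 / 0.106014375 ≈ 0.032

0.032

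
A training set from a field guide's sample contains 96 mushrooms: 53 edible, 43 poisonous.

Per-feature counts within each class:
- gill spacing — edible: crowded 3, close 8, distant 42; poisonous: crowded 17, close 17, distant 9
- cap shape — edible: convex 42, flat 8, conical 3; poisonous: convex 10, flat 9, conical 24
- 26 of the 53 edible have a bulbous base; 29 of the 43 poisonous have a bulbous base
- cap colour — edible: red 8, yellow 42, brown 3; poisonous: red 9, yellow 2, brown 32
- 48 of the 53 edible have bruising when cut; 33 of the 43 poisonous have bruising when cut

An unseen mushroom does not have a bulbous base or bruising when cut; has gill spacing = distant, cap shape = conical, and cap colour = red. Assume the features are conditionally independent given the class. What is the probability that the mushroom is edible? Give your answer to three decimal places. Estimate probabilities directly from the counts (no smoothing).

edible: (53/96) × (42/53) × (3/53) × (27/53) × (8/53) × (5/53) ≈ 0.000179647
poisonous: (43/96) × (9/43) × (24/43) × (14/43) × (9/43) × (10/43) ≈ 0.000829238
P(edible | x) = 0.000179647 / 0.001008885 ≈ 0.178

0.178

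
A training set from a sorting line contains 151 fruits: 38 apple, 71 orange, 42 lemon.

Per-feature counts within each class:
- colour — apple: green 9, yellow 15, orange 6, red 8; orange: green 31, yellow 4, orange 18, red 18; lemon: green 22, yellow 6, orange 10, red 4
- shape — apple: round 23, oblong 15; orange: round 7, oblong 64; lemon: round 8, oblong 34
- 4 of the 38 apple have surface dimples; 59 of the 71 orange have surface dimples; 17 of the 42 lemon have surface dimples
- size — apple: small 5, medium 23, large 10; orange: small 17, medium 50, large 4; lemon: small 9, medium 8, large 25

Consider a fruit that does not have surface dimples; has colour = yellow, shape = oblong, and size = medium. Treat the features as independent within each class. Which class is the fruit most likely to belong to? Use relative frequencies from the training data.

apple

apple: (38/151) × (15/38) × (15/38) × (34/38) × (23/38) ≈ 0.0212355
orange: (71/151) × (4/71) × (64/71) × (12/71) × (50/71) ≈ 0.0028421
lemon: (42/151) × (6/42) × (34/42) × (25/42) × (8/42) ≈ 0.003647
Highest score → apple.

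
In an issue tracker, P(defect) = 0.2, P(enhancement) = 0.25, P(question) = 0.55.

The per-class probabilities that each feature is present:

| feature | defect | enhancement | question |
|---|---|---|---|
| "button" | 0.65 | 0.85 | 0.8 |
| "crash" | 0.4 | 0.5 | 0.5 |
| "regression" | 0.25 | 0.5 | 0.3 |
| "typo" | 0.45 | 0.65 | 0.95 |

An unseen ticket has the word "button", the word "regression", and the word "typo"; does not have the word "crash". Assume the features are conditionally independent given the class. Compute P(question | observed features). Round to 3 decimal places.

defect: 0.2 × 0.65 × (1−0.4) × 0.25 × 0.45 = 0.008775
enhancement: 0.25 × 0.85 × (1−0.5) × 0.5 × 0.65 = 0.03453125
question: 0.55 × 0.8 × (1−0.5) × 0.3 × 0.95 = 0.0627
P(question | x) = 0.0627 / 0.10600625 ≈ 0.591

0.591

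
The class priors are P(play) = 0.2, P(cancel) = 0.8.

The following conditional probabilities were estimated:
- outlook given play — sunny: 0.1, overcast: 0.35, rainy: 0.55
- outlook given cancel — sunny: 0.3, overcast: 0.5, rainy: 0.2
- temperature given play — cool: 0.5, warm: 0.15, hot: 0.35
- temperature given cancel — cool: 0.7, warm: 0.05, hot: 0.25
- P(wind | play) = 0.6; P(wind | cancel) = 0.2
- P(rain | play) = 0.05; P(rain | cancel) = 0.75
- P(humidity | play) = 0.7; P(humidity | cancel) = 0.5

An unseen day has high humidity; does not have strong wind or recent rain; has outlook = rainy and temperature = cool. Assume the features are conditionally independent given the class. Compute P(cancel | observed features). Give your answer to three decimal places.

play: 0.2 × 0.55 × 0.5 × (1−0.6) × (1−0.05) × 0.7 = 0.01463
cancel: 0.8 × 0.2 × 0.7 × (1−0.2) × (1−0.75) × 0.5 = 0.0112
P(cancel | x) = 0.0112 / 0.02583 ≈ 0.434

0.434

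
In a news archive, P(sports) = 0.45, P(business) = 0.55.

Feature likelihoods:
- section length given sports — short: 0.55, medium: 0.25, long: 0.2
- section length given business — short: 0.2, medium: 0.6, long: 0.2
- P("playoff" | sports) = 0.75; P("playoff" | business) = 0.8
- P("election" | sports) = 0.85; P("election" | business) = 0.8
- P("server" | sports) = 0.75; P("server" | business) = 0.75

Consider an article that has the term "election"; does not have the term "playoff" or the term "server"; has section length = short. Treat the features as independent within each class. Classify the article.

sports: 0.45 × 0.55 × (1−0.75) × 0.85 × (1−0.75) = 0.0131484375
business: 0.55 × 0.2 × (1−0.8) × 0.8 × (1−0.75) = 0.0044
Highest score → sports.

sports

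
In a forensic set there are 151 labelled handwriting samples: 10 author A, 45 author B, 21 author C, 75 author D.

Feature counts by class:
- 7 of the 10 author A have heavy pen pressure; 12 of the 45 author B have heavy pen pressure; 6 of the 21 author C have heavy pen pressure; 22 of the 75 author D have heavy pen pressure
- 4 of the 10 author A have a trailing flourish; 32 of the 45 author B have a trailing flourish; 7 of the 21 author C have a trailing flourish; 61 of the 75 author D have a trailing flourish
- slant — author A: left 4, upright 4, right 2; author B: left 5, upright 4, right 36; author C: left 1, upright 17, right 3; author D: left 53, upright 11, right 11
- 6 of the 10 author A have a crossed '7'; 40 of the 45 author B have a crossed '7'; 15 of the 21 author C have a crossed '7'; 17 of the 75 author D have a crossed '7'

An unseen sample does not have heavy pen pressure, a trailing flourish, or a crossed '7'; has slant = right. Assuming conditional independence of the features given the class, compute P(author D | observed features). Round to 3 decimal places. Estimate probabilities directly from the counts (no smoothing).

author A: (10/151) × (3/10) × (6/10) × (2/10) × (4/10) ≈ 0.000953642
author B: (45/151) × (33/45) × (13/45) × (36/45) × (5/45) ≈ 0.00561197
author C: (21/151) × (15/21) × (14/21) × (3/21) × (6/21) ≈ 0.00270307
author D: (75/151) × (53/75) × (14/75) × (11/75) × (58/75) ≈ 0.00743128
P(author D | x) = 0.00743128 / 0.016699962 ≈ 0.445

0.445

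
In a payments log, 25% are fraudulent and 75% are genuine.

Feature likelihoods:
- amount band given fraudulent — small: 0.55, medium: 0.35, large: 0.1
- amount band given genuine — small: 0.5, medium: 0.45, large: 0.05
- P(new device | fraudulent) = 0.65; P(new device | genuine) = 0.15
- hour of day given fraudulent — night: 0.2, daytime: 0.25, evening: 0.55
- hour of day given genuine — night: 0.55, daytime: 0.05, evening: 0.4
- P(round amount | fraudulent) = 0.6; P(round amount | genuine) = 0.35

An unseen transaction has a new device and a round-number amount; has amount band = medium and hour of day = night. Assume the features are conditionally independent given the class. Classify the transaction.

fraudulent: 0.25 × 0.35 × 0.65 × 0.2 × 0.6 = 0.006825
genuine: 0.75 × 0.45 × 0.15 × 0.55 × 0.35 = 0.0097453125
Highest score → genuine.

genuine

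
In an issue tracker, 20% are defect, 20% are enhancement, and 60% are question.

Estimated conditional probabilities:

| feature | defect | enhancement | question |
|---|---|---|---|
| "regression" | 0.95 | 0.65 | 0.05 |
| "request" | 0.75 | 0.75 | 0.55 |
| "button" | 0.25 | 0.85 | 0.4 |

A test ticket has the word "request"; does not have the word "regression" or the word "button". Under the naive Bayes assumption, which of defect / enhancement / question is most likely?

defect: 0.2 × (1−0.95) × 0.75 × (1−0.25) = 0.005625
enhancement: 0.2 × (1−0.65) × 0.75 × (1−0.85) = 0.007875
question: 0.6 × (1−0.05) × 0.55 × (1−0.4) = 0.1881
Highest score → question.

question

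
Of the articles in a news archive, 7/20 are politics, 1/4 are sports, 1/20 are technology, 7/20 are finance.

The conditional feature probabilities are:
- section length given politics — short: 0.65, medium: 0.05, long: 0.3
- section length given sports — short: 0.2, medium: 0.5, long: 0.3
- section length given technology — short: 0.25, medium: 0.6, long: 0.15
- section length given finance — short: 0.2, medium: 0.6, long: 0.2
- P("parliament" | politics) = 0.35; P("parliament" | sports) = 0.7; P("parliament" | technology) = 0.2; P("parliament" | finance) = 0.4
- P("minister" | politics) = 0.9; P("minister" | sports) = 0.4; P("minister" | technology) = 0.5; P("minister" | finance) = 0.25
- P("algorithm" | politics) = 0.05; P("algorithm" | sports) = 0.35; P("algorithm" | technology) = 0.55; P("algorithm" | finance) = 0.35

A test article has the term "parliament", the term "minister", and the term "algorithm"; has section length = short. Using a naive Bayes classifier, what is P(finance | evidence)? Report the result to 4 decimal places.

0.2108

politics: 0.35 × 0.65 × 0.35 × 0.9 × 0.05 = 0.003583125
sports: 0.25 × 0.2 × 0.7 × 0.4 × 0.35 = 0.0049
technology: 0.05 × 0.25 × 0.2 × 0.5 × 0.55 = 0.0006875
finance: 0.35 × 0.2 × 0.4 × 0.25 × 0.35 = 0.00245
P(finance | x) = 0.00245 / 0.011620625 ≈ 0.2108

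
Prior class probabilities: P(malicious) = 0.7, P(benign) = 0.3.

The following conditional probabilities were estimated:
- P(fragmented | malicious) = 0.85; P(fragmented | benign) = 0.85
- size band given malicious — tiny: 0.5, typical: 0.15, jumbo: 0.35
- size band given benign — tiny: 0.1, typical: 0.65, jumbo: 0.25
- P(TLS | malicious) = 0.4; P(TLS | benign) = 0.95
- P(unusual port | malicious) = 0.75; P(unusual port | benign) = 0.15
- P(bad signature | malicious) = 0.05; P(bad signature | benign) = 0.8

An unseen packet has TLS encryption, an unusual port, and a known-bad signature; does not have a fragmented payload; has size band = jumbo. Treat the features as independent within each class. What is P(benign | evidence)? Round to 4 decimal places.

malicious: 0.7 × (1−0.85) × 0.35 × 0.4 × 0.75 × 0.05 = 0.00055125
benign: 0.3 × (1−0.85) × 0.25 × 0.95 × 0.15 × 0.8 = 0.0012825
P(benign | x) = 0.0012825 / 0.00183375 ≈ 0.6994

0.6994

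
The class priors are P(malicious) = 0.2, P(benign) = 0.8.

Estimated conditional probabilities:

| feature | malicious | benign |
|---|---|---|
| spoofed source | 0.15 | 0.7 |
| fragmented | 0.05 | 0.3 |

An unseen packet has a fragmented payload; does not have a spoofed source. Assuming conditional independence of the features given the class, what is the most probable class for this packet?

benign

malicious: 0.2 × (1−0.15) × 0.05 = 0.0085
benign: 0.8 × (1−0.7) × 0.3 = 0.072
Highest score → benign.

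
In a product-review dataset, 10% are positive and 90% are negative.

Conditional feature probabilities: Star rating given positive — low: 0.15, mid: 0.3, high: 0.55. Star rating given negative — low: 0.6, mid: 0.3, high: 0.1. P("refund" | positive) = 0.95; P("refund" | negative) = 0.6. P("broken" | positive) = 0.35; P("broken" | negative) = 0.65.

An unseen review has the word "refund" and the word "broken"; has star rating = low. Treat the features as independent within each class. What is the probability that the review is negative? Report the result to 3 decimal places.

0.977

positive: 0.1 × 0.15 × 0.95 × 0.35 = 0.0049875
negative: 0.9 × 0.6 × 0.6 × 0.65 = 0.2106
P(negative | x) = 0.2106 / 0.2155875 ≈ 0.977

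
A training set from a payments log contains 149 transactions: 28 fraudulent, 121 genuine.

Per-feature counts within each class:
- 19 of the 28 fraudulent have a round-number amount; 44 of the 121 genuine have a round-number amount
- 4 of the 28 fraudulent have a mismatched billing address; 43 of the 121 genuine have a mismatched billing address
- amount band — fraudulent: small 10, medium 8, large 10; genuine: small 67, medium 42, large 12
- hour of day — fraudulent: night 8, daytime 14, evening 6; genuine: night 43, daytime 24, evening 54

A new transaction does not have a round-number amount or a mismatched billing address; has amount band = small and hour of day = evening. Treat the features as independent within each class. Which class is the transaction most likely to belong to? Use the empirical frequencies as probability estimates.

fraudulent: (28/149) × (9/28) × (24/28) × (10/28) × (6/28) ≈ 0.00396228
genuine: (121/149) × (77/121) × (78/121) × (67/121) × (54/121) ≈ 0.0823212
Highest score → genuine.

genuine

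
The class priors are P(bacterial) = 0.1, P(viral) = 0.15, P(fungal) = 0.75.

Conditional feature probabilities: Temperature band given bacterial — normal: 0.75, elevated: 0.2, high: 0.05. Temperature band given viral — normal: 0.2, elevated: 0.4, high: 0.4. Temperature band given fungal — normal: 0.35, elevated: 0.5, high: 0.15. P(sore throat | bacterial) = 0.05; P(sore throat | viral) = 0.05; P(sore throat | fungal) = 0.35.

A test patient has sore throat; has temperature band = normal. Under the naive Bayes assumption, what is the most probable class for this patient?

fungal

bacterial: 0.1 × 0.75 × 0.05 = 0.00375
viral: 0.15 × 0.2 × 0.05 = 0.0015
fungal: 0.75 × 0.35 × 0.35 = 0.091875
Highest score → fungal.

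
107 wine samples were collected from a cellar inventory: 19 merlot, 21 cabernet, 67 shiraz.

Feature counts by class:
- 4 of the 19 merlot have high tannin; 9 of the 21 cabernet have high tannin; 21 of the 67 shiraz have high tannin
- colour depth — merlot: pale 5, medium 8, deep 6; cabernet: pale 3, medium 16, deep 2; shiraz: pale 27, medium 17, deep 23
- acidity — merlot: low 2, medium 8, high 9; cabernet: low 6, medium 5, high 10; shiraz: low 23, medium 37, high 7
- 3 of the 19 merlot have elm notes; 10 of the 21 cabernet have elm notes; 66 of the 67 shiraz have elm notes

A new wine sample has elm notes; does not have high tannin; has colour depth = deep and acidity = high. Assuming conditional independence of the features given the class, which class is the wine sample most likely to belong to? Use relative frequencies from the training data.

merlot: (19/107) × (15/19) × (6/19) × (9/19) × (3/19) ≈ 0.00331102
cabernet: (21/107) × (12/21) × (2/21) × (10/21) × (10/21) ≈ 0.00242197
shiraz: (67/107) × (46/67) × (23/67) × (7/67) × (66/67) ≈ 0.0151887
Highest score → shiraz.

shiraz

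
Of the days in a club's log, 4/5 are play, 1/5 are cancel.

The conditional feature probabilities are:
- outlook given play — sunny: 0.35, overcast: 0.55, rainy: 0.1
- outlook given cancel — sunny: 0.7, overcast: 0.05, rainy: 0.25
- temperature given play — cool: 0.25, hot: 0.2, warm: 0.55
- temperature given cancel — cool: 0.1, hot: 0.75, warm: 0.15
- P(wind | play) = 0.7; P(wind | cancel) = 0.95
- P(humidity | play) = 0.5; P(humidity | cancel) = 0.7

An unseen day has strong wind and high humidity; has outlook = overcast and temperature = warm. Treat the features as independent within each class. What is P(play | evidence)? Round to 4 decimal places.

play: 0.8 × 0.55 × 0.55 × 0.7 × 0.5 = 0.0847
cancel: 0.2 × 0.05 × 0.15 × 0.95 × 0.7 = 0.0009975
P(play | x) = 0.0847 / 0.0856975 ≈ 0.9884

0.9884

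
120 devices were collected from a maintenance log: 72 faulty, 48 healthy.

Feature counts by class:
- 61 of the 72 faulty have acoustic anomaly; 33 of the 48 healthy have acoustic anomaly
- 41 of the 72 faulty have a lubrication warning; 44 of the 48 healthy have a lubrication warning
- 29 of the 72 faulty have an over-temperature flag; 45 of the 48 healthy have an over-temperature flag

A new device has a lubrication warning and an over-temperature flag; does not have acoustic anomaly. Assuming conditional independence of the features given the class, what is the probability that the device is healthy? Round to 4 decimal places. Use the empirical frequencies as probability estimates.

faulty: (72/120) × (11/72) × (41/72) × (29/72) ≈ 0.0210246
healthy: (48/120) × (15/48) × (44/48) × (45/48) = 0.107421875
P(healthy | x) = 0.107421875 / 0.128446475 ≈ 0.8363

0.8363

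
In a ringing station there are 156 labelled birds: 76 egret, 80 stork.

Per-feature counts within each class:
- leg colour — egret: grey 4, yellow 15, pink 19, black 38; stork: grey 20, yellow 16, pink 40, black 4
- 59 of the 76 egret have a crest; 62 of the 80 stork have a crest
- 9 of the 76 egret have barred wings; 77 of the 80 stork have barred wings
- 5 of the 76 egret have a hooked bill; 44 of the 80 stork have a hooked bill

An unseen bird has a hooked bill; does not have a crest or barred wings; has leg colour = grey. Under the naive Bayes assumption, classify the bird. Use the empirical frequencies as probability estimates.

egret: (76/156) × (4/76) × (17/76) × (67/76) × (5/76) ≈ 0.000332651
stork: (80/156) × (20/80) × (18/80) × (3/80) × (44/80) ≈ 0.000594952
Highest score → stork.

stork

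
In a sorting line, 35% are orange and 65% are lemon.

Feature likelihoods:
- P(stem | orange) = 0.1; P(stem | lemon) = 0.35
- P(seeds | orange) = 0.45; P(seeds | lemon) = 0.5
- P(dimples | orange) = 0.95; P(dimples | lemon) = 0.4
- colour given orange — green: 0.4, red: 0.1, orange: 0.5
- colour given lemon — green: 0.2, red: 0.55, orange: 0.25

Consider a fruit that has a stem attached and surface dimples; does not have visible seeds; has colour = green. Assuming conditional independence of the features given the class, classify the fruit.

orange: 0.35 × 0.1 × (1−0.45) × 0.95 × 0.4 = 0.007315
lemon: 0.65 × 0.35 × (1−0.5) × 0.4 × 0.2 = 0.0091
Highest score → lemon.

lemon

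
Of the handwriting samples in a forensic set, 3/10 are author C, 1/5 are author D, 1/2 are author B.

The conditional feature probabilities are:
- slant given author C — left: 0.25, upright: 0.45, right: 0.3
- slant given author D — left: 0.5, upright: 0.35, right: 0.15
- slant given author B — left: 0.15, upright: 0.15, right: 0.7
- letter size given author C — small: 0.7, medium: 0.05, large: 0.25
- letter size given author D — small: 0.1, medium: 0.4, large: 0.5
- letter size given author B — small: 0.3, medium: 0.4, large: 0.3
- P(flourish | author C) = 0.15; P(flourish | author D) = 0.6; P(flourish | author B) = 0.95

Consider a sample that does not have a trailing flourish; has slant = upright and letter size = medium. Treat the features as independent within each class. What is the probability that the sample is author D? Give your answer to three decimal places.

author C: 0.3 × 0.45 × 0.05 × (1−0.15) = 0.0057375
author D: 0.2 × 0.35 × 0.4 × (1−0.6) = 0.0112
author B: 0.5 × 0.15 × 0.4 × (1−0.95) = 0.0015
P(author D | x) = 0.0112 / 0.0184375 ≈ 0.607

0.607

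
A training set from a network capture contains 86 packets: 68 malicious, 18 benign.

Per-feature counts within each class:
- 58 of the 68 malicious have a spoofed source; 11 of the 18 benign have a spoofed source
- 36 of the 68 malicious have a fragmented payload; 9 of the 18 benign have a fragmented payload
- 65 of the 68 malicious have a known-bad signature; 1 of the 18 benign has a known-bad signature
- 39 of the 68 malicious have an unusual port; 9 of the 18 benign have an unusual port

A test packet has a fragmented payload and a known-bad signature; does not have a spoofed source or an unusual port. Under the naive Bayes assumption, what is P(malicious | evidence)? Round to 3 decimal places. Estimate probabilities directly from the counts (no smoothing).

0.957

malicious: (68/86) × (10/68) × (36/68) × (65/68) × (29/68) ≈ 0.0250951
benign: (18/86) × (7/18) × (9/18) × (1/18) × (9/18) ≈ 0.00113049
P(malicious | x) = 0.0250951 / 0.02622559 ≈ 0.957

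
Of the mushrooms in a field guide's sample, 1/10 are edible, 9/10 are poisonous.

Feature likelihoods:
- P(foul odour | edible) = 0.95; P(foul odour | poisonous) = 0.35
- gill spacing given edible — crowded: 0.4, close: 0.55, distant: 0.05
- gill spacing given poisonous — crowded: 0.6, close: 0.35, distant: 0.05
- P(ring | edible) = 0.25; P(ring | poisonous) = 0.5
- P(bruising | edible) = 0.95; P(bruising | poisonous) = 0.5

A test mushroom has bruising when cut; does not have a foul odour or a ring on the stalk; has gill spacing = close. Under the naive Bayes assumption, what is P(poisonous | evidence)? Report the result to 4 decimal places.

edible: 0.1 × (1−0.95) × 0.55 × (1−0.25) × 0.95 = 0.001959375
poisonous: 0.9 × (1−0.35) × 0.35 × (1−0.5) × 0.5 = 0.0511875
P(poisonous | x) = 0.0511875 / 0.053146875 ≈ 0.9631

0.9631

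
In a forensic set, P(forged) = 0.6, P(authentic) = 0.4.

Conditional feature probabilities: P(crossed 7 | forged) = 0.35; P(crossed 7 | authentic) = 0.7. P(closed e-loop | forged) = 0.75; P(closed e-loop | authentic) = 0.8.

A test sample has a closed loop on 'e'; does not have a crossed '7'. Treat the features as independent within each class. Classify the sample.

forged: 0.6 × (1−0.35) × 0.75 = 0.2925
authentic: 0.4 × (1−0.7) × 0.8 = 0.096
Highest score → forged.

forged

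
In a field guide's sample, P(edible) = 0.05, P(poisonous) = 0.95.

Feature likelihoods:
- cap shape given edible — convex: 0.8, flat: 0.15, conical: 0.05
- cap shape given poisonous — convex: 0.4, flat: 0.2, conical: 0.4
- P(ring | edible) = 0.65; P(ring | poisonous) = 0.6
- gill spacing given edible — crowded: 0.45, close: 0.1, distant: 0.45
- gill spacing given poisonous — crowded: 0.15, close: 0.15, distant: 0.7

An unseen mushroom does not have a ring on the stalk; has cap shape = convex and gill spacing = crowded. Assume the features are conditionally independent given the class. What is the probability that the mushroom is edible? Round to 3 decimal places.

edible: 0.05 × 0.8 × (1−0.65) × 0.45 = 0.0063
poisonous: 0.95 × 0.4 × (1−0.6) × 0.15 = 0.0228
P(edible | x) = 0.0063 / 0.0291 ≈ 0.216

0.216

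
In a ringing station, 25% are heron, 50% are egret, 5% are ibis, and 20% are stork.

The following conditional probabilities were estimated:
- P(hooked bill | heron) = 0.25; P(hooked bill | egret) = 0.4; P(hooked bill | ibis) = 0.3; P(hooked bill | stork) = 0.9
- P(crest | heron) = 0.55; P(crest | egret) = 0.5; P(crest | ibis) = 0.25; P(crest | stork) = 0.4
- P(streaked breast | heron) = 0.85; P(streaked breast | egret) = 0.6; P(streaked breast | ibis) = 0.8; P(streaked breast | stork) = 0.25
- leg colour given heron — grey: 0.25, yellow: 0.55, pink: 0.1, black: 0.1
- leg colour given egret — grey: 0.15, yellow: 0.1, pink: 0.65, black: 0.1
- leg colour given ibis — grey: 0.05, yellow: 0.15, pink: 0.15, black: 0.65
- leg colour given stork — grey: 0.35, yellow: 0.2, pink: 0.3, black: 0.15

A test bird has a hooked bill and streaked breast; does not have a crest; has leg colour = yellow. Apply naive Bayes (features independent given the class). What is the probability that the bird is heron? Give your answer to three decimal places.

heron: 0.25 × 0.25 × (1−0.55) × 0.85 × 0.55 = 0.0131484375
egret: 0.5 × 0.4 × (1−0.5) × 0.6 × 0.1 = 0.006
ibis: 0.05 × 0.3 × (1−0.25) × 0.8 × 0.15 = 0.00135
stork: 0.2 × 0.9 × (1−0.4) × 0.25 × 0.2 = 0.0054
P(heron | x) = 0.0131484375 / 0.0258984375 ≈ 0.508

0.508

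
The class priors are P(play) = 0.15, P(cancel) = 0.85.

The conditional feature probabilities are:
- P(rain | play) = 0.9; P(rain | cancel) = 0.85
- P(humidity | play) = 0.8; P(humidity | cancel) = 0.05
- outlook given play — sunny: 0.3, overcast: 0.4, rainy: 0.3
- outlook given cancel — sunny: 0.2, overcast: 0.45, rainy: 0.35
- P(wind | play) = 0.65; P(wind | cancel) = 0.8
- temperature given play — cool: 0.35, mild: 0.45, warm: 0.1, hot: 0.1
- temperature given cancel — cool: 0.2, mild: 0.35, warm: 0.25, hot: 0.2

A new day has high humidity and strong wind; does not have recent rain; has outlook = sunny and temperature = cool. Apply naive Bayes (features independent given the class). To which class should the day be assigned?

play

play: 0.15 × (1−0.9) × 0.8 × 0.3 × 0.65 × 0.35 = 0.000819
cancel: 0.85 × (1−0.85) × 0.05 × 0.2 × 0.8 × 0.2 = 0.000204
Highest score → play.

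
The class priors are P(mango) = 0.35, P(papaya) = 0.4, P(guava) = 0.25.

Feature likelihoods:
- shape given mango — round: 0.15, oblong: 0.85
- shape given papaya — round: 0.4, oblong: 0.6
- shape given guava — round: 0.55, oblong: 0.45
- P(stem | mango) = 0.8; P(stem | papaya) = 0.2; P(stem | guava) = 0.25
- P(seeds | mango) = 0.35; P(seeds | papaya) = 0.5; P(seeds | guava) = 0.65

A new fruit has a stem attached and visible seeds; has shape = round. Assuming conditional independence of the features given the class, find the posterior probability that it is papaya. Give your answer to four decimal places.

0.3016

mango: 0.35 × 0.15 × 0.8 × 0.35 = 0.0147
papaya: 0.4 × 0.4 × 0.2 × 0.5 = 0.016
guava: 0.25 × 0.55 × 0.25 × 0.65 = 0.02234375
P(papaya | x) = 0.016 / 0.05304375 ≈ 0.3016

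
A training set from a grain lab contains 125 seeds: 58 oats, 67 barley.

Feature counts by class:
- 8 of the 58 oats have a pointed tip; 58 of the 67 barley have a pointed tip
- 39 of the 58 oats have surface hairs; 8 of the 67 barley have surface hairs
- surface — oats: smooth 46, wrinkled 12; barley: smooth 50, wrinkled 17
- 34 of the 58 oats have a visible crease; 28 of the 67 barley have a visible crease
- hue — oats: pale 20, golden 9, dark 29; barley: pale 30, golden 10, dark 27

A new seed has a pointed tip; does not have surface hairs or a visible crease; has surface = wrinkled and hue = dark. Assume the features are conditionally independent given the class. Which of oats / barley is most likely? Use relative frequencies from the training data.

oats: (58/125) × (8/58) × (19/58) × (12/58) × (24/58) × (29/58) ≈ 0.000897454
barley: (67/125) × (58/67) × (59/67) × (17/67) × (39/67) × (27/67) ≈ 0.0243191
Highest score → barley.

barley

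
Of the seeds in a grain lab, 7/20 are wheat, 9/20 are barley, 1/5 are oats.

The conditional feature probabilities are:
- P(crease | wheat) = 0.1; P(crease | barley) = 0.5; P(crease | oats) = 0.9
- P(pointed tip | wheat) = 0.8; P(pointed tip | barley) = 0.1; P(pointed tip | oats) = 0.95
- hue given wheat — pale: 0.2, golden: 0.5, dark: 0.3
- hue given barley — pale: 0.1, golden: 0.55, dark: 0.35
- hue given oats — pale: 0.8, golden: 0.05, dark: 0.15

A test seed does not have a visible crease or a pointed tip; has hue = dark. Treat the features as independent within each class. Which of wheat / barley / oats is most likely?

barley

wheat: 0.35 × (1−0.1) × (1−0.8) × 0.3 = 0.0189
barley: 0.45 × (1−0.5) × (1−0.1) × 0.35 = 0.070875
oats: 0.2 × (1−0.9) × (1−0.95) × 0.15 = 0.00015
Highest score → barley.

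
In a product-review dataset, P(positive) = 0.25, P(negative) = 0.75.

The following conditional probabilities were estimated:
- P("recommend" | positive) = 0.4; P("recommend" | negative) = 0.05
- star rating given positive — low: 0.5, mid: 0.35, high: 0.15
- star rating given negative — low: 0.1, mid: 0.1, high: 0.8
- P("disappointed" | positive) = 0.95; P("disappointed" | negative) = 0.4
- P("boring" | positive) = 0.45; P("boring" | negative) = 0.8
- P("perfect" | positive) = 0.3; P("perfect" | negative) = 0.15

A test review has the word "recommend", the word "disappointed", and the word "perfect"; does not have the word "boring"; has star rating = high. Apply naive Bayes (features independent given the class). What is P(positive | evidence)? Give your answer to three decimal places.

0.867

positive: 0.25 × 0.4 × 0.15 × 0.95 × (1−0.45) × 0.3 = 0.00235125
negative: 0.75 × 0.05 × 0.8 × 0.4 × (1−0.8) × 0.15 = 0.00036
P(positive | x) = 0.00235125 / 0.00271125 ≈ 0.867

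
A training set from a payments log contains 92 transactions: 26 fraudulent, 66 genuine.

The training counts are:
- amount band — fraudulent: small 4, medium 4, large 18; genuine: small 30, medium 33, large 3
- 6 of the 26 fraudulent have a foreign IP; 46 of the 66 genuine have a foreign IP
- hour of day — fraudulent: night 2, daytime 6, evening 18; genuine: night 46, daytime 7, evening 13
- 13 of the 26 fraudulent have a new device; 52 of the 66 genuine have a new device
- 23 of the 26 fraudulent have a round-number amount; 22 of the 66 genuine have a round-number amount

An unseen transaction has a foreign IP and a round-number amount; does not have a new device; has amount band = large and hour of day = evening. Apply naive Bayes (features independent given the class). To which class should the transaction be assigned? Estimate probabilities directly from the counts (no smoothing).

fraudulent

fraudulent: (26/92) × (18/26) × (6/26) × (18/26) × (13/26) × (23/26) ≈ 0.0138257
genuine: (66/92) × (3/66) × (46/66) × (13/66) × (14/66) × (22/66) ≈ 0.000316526
Highest score → fraudulent.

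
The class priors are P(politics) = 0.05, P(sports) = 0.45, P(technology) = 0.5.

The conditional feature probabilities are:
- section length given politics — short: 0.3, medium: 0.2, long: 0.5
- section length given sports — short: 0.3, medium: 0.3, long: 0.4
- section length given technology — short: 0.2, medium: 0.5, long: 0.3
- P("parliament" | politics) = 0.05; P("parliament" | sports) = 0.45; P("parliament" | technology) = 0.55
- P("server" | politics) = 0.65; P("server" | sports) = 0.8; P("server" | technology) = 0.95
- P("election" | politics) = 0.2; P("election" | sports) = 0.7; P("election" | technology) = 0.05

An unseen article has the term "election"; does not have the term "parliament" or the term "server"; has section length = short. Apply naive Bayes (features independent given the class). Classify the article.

sports

politics: 0.05 × 0.3 × (1−0.05) × (1−0.65) × 0.2 = 0.0009975
sports: 0.45 × 0.3 × (1−0.45) × (1−0.8) × 0.7 = 0.010395
technology: 0.5 × 0.2 × (1−0.55) × (1−0.95) × 0.05 = 0.0001125
Highest score → sports.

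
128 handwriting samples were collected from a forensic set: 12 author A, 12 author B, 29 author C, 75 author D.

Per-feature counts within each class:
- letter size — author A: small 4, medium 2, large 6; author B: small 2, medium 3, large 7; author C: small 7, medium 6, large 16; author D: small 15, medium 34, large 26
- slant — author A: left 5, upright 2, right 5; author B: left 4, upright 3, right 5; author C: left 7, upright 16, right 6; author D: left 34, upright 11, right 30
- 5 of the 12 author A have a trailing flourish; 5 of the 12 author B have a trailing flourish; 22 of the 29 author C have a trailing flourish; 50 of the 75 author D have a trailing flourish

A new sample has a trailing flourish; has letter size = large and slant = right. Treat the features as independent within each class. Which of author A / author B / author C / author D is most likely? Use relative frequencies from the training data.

author D

author A: (12/128) × (6/12) × (5/12) × (5/12) ≈ 0.00813802
author B: (12/128) × (7/12) × (5/12) × (5/12) ≈ 0.00949436
author C: (29/128) × (16/29) × (6/29) × (22/29) ≈ 0.0196195
author D: (75/128) × (26/75) × (30/75) × (50/75) ≈ 0.0541667
Highest score → author D.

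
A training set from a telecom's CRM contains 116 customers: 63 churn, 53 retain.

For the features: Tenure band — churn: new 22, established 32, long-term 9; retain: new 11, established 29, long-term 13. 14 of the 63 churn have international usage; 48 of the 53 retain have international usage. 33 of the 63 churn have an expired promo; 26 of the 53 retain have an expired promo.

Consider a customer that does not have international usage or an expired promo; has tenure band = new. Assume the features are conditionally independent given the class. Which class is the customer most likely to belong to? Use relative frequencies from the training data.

churn: (63/116) × (22/63) × (49/63) × (30/63) ≈ 0.0702427
retain: (53/116) × (11/53) × (5/53) × (27/53) ≈ 0.0045574
Highest score → churn.

churn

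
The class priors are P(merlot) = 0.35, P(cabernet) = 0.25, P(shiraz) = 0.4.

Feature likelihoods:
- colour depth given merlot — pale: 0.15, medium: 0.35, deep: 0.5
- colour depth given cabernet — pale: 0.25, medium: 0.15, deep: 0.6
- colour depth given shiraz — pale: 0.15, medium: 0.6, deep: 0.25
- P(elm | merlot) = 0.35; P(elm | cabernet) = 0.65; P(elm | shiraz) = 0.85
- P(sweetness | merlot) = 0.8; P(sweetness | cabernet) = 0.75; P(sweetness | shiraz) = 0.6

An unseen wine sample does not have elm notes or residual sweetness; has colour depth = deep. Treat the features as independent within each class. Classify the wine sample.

merlot

merlot: 0.35 × 0.5 × (1−0.35) × (1−0.8) = 0.02275
cabernet: 0.25 × 0.6 × (1−0.65) × (1−0.75) = 0.013125
shiraz: 0.4 × 0.25 × (1−0.85) × (1−0.6) = 0.006
Highest score → merlot.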